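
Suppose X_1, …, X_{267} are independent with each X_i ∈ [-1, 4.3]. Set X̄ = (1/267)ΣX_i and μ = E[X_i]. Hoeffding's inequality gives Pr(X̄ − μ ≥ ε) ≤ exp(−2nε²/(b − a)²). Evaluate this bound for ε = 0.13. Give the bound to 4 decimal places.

0.7252

Exponent: 2nε²/(b − a)² = 2·267·0.13² / 5.3² = 0.32127.
Bound = exp(−0.32127) = 0.72522.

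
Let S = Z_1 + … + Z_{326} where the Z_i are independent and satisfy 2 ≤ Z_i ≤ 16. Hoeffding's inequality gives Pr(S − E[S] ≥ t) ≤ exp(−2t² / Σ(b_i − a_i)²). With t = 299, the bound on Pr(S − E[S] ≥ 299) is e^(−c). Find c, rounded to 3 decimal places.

2.798

Σ(b_i − a_i)² = 326·(14)² = 63896.
c = 2t²/63896 = 2·299²/63896 = 2.7983.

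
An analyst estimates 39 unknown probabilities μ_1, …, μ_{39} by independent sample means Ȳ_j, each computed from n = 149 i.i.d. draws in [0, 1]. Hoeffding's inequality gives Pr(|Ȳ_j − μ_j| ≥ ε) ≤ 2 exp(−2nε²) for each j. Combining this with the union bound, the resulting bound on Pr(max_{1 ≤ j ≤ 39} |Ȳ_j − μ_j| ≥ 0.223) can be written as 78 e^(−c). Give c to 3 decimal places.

Union bound over the 39 events: Pr(max_{1 ≤ j ≤ 39} |Ȳ_j − μ_j| ≥ 0.223) ≤ 39·2·exp(−2nε²) = 78 exp(−2·149·0.223²).
So c = 2·149·0.223² = 14.8192.

14.819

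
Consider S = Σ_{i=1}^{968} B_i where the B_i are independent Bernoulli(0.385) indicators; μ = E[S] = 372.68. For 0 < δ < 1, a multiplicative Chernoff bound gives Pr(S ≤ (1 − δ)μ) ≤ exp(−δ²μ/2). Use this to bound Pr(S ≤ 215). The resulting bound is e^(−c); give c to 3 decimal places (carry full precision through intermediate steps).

33.357

Write 215 = (1 − δ)μ, so δ = 1 − 215/372.68 = 0.4230976…
Then the exponent is δ²μ/2 = (μ − 215)²/(2μ) = 33.357012.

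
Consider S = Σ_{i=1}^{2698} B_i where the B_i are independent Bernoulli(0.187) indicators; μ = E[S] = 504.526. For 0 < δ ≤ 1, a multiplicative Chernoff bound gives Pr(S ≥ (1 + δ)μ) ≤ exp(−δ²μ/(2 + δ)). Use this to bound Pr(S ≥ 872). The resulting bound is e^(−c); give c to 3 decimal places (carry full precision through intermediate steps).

Write 872 = (1 + δ)μ, so δ = 872/504.526 − 1 = 0.7283549…
Then the exponent is δ²μ/(2 + δ) = (872 − μ)² / (μ·(2 + δ)) = 98.099956.

98.100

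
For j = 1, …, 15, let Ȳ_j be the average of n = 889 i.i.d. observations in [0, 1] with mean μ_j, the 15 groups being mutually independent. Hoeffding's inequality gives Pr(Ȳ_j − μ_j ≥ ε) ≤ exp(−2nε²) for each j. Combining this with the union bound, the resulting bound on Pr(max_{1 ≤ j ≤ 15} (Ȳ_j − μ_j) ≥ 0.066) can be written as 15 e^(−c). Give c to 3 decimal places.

7.745

Union bound over the 15 events: Pr(max_{1 ≤ j ≤ 15} (Ȳ_j − μ_j) ≥ 0.066) ≤ 15·exp(−2nε²) = 15 exp(−2·889·0.066²).
So c = 2·889·0.066² = 7.7450.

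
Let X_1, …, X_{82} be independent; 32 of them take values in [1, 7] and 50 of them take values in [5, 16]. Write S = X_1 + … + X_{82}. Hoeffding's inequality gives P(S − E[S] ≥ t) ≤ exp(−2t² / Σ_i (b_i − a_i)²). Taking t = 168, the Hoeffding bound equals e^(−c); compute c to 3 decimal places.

Σ(b_i − a_i)² = 32·6² + 50·11² = 7202.
c = 2t² / 7202 = 2·168² / 7202 = 7.8378.

7.838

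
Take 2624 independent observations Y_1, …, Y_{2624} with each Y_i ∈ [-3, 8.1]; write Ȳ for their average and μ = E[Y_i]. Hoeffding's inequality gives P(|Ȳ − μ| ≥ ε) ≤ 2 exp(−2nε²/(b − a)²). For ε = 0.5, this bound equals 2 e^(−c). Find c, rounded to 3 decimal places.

10.648

c = 2nε²/(b − a)² = 2·2624·0.5² / 11.1² = 10.6485.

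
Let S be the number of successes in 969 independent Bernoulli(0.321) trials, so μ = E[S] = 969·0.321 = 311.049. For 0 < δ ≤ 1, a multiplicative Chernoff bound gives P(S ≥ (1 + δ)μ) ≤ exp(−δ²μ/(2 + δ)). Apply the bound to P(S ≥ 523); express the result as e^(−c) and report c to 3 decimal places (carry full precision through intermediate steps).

53.862

Write 523 = (1 + δ)μ, so δ = 523/311.049 − 1 = 0.6814071…
Then the exponent is δ²μ/(2 + δ) = (523 − μ)² / (μ·(2 + δ)) = 53.861615.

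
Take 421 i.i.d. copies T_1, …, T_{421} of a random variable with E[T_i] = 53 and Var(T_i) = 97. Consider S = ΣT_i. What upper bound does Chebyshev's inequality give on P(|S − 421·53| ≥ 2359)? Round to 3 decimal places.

Var(S) = n·Var(T_i) = 421·97 = 40837.
Chebyshev: P(|S − 421·53| ≥ 2359) ≤ Var(S)/2359² = 40837/5564881 = 0.0073.

0.007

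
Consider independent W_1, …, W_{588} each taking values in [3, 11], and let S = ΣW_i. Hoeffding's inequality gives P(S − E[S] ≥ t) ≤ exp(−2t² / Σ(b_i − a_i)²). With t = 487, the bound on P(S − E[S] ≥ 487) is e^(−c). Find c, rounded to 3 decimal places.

12.605

Σ(b_i − a_i)² = 588·(8)² = 37632.
c = 2t²/37632 = 2·487²/37632 = 12.6046.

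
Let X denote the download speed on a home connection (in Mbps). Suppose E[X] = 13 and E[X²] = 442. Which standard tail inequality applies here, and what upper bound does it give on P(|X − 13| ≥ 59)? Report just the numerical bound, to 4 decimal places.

The first two moments determine the variance, so Chebyshev's inequality is the sharpest standard bound available.
Var(X) = E[X²] − (E[X])² = 442 − 169 = 273.
Chebyshev's inequality: P(|X − μ| ≥ t) ≤ Var(X)/t² = 273/3481 = 0.0784.

0.0784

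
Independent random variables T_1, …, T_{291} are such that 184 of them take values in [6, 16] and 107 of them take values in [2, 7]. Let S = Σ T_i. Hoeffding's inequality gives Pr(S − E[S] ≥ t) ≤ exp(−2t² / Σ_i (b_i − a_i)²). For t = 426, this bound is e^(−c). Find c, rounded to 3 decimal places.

Σ(b_i − a_i)² = 184·10² + 107·5² = 21075.
c = 2t² / 21075 = 2·426² / 21075 = 17.2219.

17.222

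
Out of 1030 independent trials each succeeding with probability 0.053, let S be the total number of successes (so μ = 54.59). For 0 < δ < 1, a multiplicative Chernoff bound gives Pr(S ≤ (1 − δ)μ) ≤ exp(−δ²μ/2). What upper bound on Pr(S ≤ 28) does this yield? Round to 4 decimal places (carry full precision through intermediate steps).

Write 28 = (1 − δ)μ, so δ = 1 − 28/54.59 = 0.4870855…
Then the exponent is δ²μ/2 = (μ − 28)²/(2μ) = 6.475802.
Bound = exp(−6.475802) = 0.00154.

0.0015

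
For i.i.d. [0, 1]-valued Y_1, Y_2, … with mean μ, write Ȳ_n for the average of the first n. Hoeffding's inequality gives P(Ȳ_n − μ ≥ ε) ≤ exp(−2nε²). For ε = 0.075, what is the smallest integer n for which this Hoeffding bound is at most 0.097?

Require exp(−2nε²) ≤ 0.097, i.e. 2nε² ≥ ln(1/0.097) = 2.333044.
So n ≥ 2.333044 / (2·0.075²) = 207.382.
The smallest integer n is 208.

208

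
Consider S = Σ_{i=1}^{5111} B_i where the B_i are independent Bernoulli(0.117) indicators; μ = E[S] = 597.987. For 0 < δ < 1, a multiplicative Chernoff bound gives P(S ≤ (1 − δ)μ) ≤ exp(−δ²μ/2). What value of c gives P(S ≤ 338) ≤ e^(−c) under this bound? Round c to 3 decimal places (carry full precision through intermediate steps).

Write 338 = (1 − δ)μ, so δ = 1 − 338/597.987 = 0.4347703…
Then the exponent is δ²μ/2 = (μ − 338)²/(2μ) = 56.517316.

56.517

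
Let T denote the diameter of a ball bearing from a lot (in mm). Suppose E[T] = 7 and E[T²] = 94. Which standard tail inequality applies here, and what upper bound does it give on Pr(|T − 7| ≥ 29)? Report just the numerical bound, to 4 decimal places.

The first two moments determine the variance, so Chebyshev's inequality is the sharpest standard bound available.
Var(T) = E[T²] − (E[T])² = 94 − 49 = 45.
Chebyshev's inequality: Pr(|T − μ| ≥ t) ≤ Var(T)/t² = 45/841 = 0.0535.

0.0535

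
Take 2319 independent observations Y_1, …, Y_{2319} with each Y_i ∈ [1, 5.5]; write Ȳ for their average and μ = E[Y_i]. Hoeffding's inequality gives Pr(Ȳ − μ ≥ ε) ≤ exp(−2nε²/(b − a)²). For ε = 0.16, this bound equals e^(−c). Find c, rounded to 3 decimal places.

5.863

c = 2nε²/(b − a)² = 2·2319·0.16² / 4.5² = 5.8633.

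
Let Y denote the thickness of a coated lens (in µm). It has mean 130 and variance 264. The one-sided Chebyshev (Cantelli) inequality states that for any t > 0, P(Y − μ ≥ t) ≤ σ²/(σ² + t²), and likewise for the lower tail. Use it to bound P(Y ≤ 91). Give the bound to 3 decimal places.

Here σ² = 264 and t = 39, so σ² + t² = 1785.
Cantelli's bound: 264/1785 = 0.1479.

0.148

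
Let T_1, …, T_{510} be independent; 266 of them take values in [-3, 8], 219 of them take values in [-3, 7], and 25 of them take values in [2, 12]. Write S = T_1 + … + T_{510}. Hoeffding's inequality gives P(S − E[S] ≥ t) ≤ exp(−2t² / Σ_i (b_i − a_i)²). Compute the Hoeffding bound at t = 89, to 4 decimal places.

Σ(b_i − a_i)² = 266·11² + 219·10² + 25·10² = 56586.
Exponent = 2·89² / 56586 = 0.27996.
Bound = exp(−0.27996) = 0.75581.

0.7558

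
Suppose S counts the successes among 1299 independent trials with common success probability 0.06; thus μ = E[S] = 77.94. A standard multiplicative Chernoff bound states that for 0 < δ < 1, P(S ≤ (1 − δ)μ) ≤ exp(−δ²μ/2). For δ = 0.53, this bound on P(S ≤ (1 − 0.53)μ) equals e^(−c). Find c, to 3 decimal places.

c = δ²μ/2 = 0.53²·77.94/2 = 10.9467.

10.947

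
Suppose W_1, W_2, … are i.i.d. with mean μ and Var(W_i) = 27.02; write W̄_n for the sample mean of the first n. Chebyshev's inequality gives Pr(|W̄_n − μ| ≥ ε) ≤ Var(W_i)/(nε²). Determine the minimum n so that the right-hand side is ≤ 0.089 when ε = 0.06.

84333

Require 27.02/(n·0.06²) ≤ 0.089, i.e. n ≥ 27.02/(0.089·0.06²) = 84332.085.
The smallest integer n is 84333.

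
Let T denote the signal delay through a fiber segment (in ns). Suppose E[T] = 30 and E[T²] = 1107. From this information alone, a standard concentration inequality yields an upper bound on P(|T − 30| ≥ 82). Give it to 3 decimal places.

0.031

The first two moments determine the variance, so Chebyshev's inequality is the sharpest standard bound available.
Var(T) = E[T²] − (E[T])² = 1107 − 900 = 207.
Chebyshev's inequality: P(|T − μ| ≥ t) ≤ Var(T)/t² = 207/6724 = 0.0308.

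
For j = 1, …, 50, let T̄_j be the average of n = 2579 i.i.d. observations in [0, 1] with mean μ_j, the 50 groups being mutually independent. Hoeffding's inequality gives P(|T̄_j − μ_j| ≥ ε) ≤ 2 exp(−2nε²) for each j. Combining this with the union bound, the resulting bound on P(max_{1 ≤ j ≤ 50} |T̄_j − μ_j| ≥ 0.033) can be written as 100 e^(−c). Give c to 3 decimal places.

5.617

Union bound over the 50 events: P(max_{1 ≤ j ≤ 50} |T̄_j − μ_j| ≥ 0.033) ≤ 50·2·exp(−2nε²) = 100 exp(−2·2579·0.033²).
So c = 2·2579·0.033² = 5.6171.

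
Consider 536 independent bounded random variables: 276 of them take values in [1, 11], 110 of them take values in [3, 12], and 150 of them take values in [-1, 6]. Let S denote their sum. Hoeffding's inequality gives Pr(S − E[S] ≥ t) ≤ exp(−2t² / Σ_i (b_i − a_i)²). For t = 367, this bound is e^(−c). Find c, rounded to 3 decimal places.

6.142

Σ(b_i − a_i)² = 276·10² + 110·9² + 150·7² = 43860.
c = 2t² / 43860 = 2·367² / 43860 = 6.1418.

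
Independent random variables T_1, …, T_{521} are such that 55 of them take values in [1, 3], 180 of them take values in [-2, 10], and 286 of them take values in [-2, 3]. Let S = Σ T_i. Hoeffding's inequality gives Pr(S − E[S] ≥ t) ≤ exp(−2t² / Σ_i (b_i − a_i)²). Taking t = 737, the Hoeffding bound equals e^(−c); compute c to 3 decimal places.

32.633

Σ(b_i − a_i)² = 55·2² + 180·12² + 286·5² = 33290.
c = 2t² / 33290 = 2·737² / 33290 = 32.6326.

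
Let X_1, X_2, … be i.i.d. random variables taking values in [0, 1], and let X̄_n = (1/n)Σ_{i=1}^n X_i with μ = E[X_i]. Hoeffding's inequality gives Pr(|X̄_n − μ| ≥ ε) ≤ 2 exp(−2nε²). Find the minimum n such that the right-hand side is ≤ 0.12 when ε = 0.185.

Require 2·exp(−2nε²) ≤ 0.12, i.e. 2nε² ≥ ln(2/0.12) = 2.813411.
So n ≥ 2.813411 / (2·0.185²) = 41.102.
The smallest integer n is 42.

42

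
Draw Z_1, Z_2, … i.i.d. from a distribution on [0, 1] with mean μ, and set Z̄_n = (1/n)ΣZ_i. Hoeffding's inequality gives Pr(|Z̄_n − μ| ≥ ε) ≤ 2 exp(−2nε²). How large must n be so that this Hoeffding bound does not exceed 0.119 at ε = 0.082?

210

Require 2·exp(−2nε²) ≤ 0.119, i.e. 2nε² ≥ ln(2/0.119) = 2.821779.
So n ≥ 2.821779 / (2·0.082²) = 209.829.
The smallest integer n is 210.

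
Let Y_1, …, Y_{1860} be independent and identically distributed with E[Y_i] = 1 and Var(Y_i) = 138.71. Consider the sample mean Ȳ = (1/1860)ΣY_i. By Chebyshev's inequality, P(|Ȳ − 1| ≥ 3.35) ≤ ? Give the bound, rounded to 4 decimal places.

0.0066

Var(Ȳ) = Var(Y_i)/n = 138.71/1860 = 0.074575.
Chebyshev: P(|Ȳ − 1| ≥ 3.35) ≤ Var(Ȳ)/(3.35)² = 138.71/(1860·3.35²) = 0.0066.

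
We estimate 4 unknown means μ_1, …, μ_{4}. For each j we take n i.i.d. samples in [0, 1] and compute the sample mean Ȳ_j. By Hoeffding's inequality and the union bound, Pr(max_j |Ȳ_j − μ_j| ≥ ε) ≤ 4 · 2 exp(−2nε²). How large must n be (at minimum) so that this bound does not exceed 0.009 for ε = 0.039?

Need 2·4·exp(−2nε²) ≤ 0.009, i.e. exp(−2nε²) ≤ 0.009/8.
So 2nε² ≥ ln(8/0.009) = 6.789972.
Hence n ≥ 6.789972/(2·0.039²) = 2232.075.
The smallest integer n is 2233.

2233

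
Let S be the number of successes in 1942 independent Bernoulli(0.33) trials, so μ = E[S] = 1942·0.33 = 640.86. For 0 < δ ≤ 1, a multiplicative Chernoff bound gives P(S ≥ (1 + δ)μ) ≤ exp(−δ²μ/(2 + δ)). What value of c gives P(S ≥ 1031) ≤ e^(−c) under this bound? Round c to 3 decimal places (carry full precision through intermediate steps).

91.042

Write 1031 = (1 + δ)μ, so δ = 1031/640.86 − 1 = 0.6087757…
Then the exponent is δ²μ/(2 + δ) = (1031 − μ)² / (μ·(2 + δ)) = 91.041845.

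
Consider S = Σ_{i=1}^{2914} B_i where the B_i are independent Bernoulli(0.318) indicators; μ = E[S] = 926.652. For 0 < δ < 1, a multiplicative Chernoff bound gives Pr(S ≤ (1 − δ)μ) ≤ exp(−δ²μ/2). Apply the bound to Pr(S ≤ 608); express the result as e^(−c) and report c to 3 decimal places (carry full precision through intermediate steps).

54.788

Write 608 = (1 − δ)μ, so δ = 1 − 608/926.652 = 0.3438745…
Then the exponent is δ²μ/2 = (μ − 608)²/(2μ) = 54.788150.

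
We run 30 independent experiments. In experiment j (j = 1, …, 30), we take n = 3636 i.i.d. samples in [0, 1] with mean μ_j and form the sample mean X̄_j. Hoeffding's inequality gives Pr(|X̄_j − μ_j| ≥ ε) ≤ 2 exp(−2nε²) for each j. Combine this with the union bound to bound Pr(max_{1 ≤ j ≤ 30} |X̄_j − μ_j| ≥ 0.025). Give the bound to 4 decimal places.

Per-experiment Hoeffding bound: 2·exp(−2·3636·0.025²) = 2·exp(−4.54500) = 0.02124.
Union bound over 30 events: 30·0.02124 = 0.63721.

0.6372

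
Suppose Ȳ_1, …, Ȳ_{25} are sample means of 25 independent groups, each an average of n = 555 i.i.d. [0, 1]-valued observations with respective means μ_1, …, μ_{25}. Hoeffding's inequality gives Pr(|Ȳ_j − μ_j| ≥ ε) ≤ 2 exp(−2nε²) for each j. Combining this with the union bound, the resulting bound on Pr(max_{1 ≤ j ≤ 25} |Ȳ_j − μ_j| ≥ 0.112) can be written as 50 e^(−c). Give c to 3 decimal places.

13.924

Union bound over the 25 events: Pr(max_{1 ≤ j ≤ 25} |Ȳ_j − μ_j| ≥ 0.112) ≤ 25·2·exp(−2nε²) = 50 exp(−2·555·0.112²).
So c = 2·555·0.112² = 13.9238.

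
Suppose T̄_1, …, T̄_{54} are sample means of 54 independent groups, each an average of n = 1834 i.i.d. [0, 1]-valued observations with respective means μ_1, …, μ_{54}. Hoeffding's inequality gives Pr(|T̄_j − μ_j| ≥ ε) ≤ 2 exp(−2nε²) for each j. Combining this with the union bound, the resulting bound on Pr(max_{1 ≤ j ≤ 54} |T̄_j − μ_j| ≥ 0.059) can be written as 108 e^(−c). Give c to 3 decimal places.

12.768

Union bound over the 54 events: Pr(max_{1 ≤ j ≤ 54} |T̄_j − μ_j| ≥ 0.059) ≤ 54·2·exp(−2nε²) = 108 exp(−2·1834·0.059²).
So c = 2·1834·0.059² = 12.7683.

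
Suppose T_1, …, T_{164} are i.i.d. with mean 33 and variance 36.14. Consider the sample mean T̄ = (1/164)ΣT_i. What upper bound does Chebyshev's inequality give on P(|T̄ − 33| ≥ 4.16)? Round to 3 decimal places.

Var(T̄) = Var(T_i)/n = 36.14/164 = 0.22037.
Chebyshev: P(|T̄ − 33| ≥ 4.16) ≤ Var(T̄)/(4.16)² = 36.14/(164·4.16²) = 0.0127.

0.013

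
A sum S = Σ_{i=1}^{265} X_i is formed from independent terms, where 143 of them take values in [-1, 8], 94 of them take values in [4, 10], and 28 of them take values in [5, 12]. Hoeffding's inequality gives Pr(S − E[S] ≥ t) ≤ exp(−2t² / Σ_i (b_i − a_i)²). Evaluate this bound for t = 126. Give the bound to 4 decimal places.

Σ(b_i − a_i)² = 143·9² + 94·6² + 28·7² = 16339.
Exponent = 2·126² / 16339 = 1.94333.
Bound = exp(−1.94333) = 0.14323.

0.1432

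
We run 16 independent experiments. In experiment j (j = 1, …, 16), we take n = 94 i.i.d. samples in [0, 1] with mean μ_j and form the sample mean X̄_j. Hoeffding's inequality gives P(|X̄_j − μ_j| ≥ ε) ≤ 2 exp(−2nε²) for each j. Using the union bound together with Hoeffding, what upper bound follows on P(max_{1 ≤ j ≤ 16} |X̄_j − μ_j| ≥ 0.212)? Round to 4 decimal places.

Per-experiment Hoeffding bound: 2·exp(−2·94·0.212²) = 2·exp(−8.44947) = 0.00042803.
Union bound over 16 events: 16·0.00042803 = 0.00685.

0.0068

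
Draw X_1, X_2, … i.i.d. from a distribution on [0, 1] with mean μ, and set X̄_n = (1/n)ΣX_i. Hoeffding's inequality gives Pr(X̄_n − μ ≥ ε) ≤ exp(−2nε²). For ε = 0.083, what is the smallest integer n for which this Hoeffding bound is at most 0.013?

316

Require exp(−2nε²) ≤ 0.013, i.e. 2nε² ≥ ln(1/0.013) = 4.342806.
So n ≥ 4.342806 / (2·0.083²) = 315.199.
The smallest integer n is 316.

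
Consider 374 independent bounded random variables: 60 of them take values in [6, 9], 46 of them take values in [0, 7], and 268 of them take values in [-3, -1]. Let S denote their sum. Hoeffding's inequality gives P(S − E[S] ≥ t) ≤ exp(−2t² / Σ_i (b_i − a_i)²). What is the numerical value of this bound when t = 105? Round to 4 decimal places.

0.0033

Σ(b_i − a_i)² = 60·3² + 46·7² + 268·2² = 3866.
Exponent = 2·105² / 3866 = 5.70357.
Bound = exp(−5.70357) = 0.00333.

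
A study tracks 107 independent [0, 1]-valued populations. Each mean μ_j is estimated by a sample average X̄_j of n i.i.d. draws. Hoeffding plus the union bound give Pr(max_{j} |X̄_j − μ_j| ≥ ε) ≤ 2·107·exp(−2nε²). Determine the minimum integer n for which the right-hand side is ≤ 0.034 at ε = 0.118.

315

Need 2·107·exp(−2nε²) ≤ 0.034, i.e. exp(−2nε²) ≤ 0.034/214.
So 2nε² ≥ ln(214/0.034) = 8.747371.
Hence n ≥ 8.747371/(2·0.118²) = 314.111.
The smallest integer n is 315.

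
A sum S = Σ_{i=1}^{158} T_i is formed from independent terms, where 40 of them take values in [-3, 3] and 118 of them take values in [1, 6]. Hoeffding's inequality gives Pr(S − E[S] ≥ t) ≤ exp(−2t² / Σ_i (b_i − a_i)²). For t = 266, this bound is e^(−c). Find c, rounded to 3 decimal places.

32.235

Σ(b_i − a_i)² = 40·6² + 118·5² = 4390.
c = 2t² / 4390 = 2·266² / 4390 = 32.2351.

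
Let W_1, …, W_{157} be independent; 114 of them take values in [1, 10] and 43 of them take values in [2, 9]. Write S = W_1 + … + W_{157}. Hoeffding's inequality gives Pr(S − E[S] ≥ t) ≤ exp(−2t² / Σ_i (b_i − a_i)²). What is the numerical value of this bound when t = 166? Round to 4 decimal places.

Σ(b_i − a_i)² = 114·9² + 43·7² = 11341.
Exponent = 2·166² / 11341 = 4.85954.
Bound = exp(−4.85954) = 0.00775.

0.0078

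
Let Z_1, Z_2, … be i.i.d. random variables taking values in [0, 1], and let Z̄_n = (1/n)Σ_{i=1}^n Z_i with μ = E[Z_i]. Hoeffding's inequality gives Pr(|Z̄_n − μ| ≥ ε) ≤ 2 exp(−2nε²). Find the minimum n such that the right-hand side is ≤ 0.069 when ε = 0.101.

Require 2·exp(−2nε²) ≤ 0.069, i.e. 2nε² ≥ ln(2/0.069) = 3.366796.
So n ≥ 3.366796 / (2·0.101²) = 165.023.
The smallest integer n is 166.

166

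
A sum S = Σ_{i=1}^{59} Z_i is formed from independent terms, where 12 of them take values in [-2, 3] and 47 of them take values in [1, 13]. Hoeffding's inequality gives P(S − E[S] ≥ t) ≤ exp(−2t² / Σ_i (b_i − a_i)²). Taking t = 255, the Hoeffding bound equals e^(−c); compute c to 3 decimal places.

18.400

Σ(b_i − a_i)² = 12·5² + 47·12² = 7068.
c = 2t² / 7068 = 2·255² / 7068 = 18.3998.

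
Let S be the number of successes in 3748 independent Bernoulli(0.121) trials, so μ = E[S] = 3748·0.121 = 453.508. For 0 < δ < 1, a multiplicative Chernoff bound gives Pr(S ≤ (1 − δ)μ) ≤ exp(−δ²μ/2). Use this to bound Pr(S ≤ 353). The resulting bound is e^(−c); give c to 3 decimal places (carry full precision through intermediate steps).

Write 353 = (1 − δ)μ, so δ = 1 − 353/453.508 = 0.2216234…
Then the exponent is δ²μ/2 = (μ − 353)²/(2μ) = 11.137464.

11.137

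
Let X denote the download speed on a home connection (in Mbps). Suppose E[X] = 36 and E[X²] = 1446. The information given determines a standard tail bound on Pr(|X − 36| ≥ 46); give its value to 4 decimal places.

The first two moments determine the variance, so Chebyshev's inequality is the sharpest standard bound available.
Var(X) = E[X²] − (E[X])² = 1446 − 1296 = 150.
Chebyshev's inequality: Pr(|X − μ| ≥ t) ≤ Var(X)/t² = 150/2116 = 0.0709.

0.0709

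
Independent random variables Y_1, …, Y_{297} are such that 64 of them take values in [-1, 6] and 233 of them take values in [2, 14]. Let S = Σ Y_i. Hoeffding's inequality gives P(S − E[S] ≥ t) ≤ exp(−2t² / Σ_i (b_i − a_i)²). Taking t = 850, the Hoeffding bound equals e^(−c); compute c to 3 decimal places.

39.386

Σ(b_i − a_i)² = 64·7² + 233·12² = 36688.
c = 2t² / 36688 = 2·850² / 36688 = 39.3862.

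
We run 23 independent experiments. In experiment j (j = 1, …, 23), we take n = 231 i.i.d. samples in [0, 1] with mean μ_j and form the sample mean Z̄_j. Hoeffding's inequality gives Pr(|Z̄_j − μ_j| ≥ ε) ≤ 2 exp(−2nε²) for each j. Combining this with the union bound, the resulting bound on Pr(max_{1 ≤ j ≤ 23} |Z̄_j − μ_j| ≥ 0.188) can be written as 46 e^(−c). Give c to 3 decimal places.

Union bound over the 23 events: Pr(max_{1 ≤ j ≤ 23} |Z̄_j − μ_j| ≥ 0.188) ≤ 23·2·exp(−2nε²) = 46 exp(−2·231·0.188²).
So c = 2·231·0.188² = 16.3289.

16.329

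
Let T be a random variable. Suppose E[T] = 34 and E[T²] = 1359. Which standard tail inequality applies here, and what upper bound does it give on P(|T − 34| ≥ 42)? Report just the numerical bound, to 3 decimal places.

The first two moments determine the variance, so Chebyshev's inequality is the sharpest standard bound available.
Var(T) = E[T²] − (E[T])² = 1359 − 1156 = 203.
Chebyshev's inequality: P(|T − μ| ≥ t) ≤ Var(T)/t² = 203/1764 = 0.1151.

0.115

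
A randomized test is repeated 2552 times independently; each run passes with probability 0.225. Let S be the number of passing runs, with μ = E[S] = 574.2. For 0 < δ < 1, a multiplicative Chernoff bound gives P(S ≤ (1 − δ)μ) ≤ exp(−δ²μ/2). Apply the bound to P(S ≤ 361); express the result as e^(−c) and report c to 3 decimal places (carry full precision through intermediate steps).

39.580

Write 361 = (1 − δ)μ, so δ = 1 − 361/574.2 = 0.3712992…
Then the exponent is δ²μ/2 = (μ − 361)²/(2μ) = 39.580495.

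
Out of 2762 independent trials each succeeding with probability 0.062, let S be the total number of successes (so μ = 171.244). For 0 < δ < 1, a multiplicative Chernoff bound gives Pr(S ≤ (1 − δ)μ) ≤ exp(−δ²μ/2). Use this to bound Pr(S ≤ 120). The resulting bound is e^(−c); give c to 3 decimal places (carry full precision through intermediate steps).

Write 120 = (1 − δ)μ, so δ = 1 − 120/171.244 = 0.2992455…
Then the exponent is δ²μ/2 = (μ − 120)²/(2μ) = 7.667269.

7.667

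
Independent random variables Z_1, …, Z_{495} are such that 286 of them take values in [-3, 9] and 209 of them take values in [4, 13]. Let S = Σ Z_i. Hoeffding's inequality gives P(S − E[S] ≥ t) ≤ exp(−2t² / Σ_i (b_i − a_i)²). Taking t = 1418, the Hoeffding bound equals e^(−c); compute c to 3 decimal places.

Σ(b_i − a_i)² = 286·12² + 209·9² = 58113.
c = 2t² / 58113 = 2·1418² / 58113 = 69.2005.

69.200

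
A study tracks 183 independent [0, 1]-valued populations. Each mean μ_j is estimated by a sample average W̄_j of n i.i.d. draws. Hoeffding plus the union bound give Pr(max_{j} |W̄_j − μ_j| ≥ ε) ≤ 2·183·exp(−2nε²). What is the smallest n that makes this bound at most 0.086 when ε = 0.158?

Need 2·183·exp(−2nε²) ≤ 0.086, i.e. exp(−2nε²) ≤ 0.086/366.
So 2nε² ≥ ln(366/0.086) = 8.356041.
Hence n ≥ 8.356041/(2·0.158²) = 167.362.
The smallest integer n is 168.

168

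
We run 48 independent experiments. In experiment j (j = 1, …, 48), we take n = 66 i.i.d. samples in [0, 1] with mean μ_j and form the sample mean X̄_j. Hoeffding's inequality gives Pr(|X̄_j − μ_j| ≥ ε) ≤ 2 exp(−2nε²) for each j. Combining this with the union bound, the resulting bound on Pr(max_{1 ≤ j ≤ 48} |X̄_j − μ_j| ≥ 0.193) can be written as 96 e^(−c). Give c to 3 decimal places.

4.917

Union bound over the 48 events: Pr(max_{1 ≤ j ≤ 48} |X̄_j − μ_j| ≥ 0.193) ≤ 48·2·exp(−2nε²) = 96 exp(−2·66·0.193²).
So c = 2·66·0.193² = 4.9169.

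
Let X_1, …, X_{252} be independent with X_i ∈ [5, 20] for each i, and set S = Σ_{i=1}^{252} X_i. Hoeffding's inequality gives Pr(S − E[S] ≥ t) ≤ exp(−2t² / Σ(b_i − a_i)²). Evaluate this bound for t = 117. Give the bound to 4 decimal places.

0.6170

Σ(b_i − a_i)² = 252·(15)² = 56700.
Exponent = 2·117²/56700 = 0.4829.
Bound = exp(−0.4829) = 0.61702.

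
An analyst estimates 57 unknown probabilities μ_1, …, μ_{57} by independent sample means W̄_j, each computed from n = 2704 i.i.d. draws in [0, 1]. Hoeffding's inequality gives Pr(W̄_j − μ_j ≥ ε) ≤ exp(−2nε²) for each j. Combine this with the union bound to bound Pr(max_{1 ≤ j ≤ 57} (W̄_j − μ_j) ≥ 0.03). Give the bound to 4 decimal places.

0.4386

Per-experiment Hoeffding bound: exp(−2·2704·0.03²) = exp(−4.86720) = 0.0076949.
Union bound over 57 events: 57·0.0076949 = 0.43861.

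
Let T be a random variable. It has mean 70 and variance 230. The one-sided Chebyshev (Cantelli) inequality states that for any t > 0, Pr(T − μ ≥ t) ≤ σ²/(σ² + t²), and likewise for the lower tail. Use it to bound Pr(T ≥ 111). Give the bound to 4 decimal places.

Here σ² = 230 and t = 41, so σ² + t² = 1911.
Cantelli's bound: 230/1911 = 0.1204.

0.1204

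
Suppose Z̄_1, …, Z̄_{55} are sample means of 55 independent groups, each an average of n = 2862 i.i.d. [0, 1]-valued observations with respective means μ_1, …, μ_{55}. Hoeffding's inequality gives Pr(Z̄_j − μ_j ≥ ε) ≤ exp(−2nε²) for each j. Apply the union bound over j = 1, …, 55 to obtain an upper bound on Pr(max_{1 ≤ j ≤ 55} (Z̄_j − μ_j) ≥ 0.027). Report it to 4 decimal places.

0.8475

Per-experiment Hoeffding bound: exp(−2·2862·0.027²) = exp(−4.17280) = 0.015409.
Union bound over 55 events: 55·0.015409 = 0.84750.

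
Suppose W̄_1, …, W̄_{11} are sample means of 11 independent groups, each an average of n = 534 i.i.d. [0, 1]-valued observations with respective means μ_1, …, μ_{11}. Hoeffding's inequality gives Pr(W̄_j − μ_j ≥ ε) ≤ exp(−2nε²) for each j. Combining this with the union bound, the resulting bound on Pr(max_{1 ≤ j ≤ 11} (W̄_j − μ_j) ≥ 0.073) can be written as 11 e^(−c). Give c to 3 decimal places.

5.691

Union bound over the 11 events: Pr(max_{1 ≤ j ≤ 11} (W̄_j − μ_j) ≥ 0.073) ≤ 11·exp(−2nε²) = 11 exp(−2·534·0.073²).
So c = 2·534·0.073² = 5.6914.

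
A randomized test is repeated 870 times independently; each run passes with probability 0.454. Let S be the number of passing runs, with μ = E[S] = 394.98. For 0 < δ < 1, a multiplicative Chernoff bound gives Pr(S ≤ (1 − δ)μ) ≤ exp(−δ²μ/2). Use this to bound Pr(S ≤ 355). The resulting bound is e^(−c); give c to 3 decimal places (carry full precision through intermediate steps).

Write 355 = (1 − δ)μ, so δ = 1 − 355/394.98 = 0.1012203…
Then the exponent is δ²μ/2 = (μ − 355)²/(2μ) = 2.023394.

2.023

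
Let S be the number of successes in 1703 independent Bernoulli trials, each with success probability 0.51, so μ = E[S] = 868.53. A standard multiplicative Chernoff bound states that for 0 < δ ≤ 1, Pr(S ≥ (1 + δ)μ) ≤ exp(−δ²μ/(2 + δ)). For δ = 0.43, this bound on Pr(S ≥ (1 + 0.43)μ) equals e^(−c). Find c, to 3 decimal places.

66.087

c = δ²μ/(2 + δ) = 0.43²·868.53/(2 + 0.43) = 66.0869.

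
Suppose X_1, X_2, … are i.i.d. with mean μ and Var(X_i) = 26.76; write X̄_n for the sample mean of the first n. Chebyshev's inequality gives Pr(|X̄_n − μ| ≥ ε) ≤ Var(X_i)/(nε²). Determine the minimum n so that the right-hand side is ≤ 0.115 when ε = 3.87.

16

Require 26.76/(n·3.87²) ≤ 0.115, i.e. n ≥ 26.76/(0.115·3.87²) = 15.537.
The smallest integer n is 16.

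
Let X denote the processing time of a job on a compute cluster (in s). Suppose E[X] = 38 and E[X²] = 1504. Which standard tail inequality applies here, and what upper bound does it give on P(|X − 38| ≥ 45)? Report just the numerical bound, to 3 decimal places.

The first two moments determine the variance, so Chebyshev's inequality is the sharpest standard bound available.
Var(X) = E[X²] − (E[X])² = 1504 − 1444 = 60.
Chebyshev's inequality: P(|X − μ| ≥ t) ≤ Var(X)/t² = 60/2025 = 0.0296.

0.030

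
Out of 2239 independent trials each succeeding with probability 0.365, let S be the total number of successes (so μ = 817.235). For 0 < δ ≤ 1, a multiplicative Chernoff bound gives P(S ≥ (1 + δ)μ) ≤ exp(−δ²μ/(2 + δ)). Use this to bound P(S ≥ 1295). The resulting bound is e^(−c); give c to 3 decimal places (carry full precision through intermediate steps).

Write 1295 = (1 + δ)μ, so δ = 1295/817.235 − 1 = 0.5846115…
Then the exponent is δ²μ/(2 + δ) = (1295 − μ)² / (μ·(2 + δ)) = 108.065341.

108.065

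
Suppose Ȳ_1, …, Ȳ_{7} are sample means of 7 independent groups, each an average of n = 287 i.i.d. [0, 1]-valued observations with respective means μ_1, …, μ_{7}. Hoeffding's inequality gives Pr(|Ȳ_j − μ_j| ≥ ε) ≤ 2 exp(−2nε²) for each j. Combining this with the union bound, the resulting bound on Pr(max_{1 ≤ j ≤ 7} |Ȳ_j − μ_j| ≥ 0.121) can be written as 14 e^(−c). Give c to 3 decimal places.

Union bound over the 7 events: Pr(max_{1 ≤ j ≤ 7} |Ȳ_j − μ_j| ≥ 0.121) ≤ 7·2·exp(−2nε²) = 14 exp(−2·287·0.121²).
So c = 2·287·0.121² = 8.4039.

8.404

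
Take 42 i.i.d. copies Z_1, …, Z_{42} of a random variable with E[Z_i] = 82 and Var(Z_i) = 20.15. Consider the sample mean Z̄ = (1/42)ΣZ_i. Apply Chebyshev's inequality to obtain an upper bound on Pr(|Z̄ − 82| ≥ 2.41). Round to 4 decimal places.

Var(Z̄) = Var(Z_i)/n = 20.15/42 = 0.47976.
Chebyshev: Pr(|Z̄ − 82| ≥ 2.41) ≤ Var(Z̄)/(2.41)² = 20.15/(42·2.41²) = 0.0826.

0.0826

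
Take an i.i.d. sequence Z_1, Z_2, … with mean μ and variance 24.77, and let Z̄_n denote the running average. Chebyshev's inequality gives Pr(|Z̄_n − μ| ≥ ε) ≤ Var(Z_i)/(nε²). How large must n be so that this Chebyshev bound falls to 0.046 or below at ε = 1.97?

139

Require 24.77/(n·1.97²) ≤ 0.046, i.e. n ≥ 24.77/(0.046·1.97²) = 138.751.
The smallest integer n is 139.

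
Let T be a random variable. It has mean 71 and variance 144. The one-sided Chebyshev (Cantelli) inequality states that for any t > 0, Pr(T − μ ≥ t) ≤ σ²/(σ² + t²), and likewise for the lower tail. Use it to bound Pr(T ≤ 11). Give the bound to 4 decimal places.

0.0385

Here σ² = 144 and t = 60, so σ² + t² = 3744.
Cantelli's bound: 144/3744 = 0.0385.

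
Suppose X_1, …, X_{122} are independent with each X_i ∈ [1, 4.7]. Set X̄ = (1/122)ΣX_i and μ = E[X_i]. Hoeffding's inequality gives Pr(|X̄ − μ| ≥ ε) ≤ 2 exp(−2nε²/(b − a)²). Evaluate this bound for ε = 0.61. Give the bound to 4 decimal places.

Exponent: 2nε²/(b − a)² = 2·122·0.61² / 3.7² = 6.63202.
Bound = 2·exp(−6.63202) = 0.00263.

0.0026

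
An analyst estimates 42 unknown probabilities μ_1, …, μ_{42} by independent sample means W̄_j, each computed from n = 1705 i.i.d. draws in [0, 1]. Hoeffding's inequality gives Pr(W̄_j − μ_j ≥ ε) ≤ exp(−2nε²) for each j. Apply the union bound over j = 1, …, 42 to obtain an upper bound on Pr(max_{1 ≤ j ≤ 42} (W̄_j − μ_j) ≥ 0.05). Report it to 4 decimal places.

0.0083

Per-experiment Hoeffding bound: exp(−2·1705·0.05²) = exp(−8.52500) = 0.00019844.
Union bound over 42 events: 42·0.00019844 = 0.00833.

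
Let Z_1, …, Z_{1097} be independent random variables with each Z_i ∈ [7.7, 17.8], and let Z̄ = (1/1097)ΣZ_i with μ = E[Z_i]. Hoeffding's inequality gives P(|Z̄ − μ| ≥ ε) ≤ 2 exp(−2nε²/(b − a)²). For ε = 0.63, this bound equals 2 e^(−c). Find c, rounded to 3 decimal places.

8.536

c = 2nε²/(b − a)² = 2·1097·0.63² / 10.1² = 8.5364.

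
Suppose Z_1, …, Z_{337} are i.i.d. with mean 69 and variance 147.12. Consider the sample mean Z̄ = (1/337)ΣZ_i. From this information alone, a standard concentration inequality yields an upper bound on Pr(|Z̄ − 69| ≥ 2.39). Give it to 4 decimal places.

With mean and variance of each term known, Chebyshev's inequality bounds the deviation of the sum (or sample mean).
Var(Z̄) = Var(Z_i)/n = 147.12/337 = 0.43656.
Chebyshev: Pr(|Z̄ − 69| ≥ 2.39) ≤ Var(Z̄)/(2.39)² = 147.12/(337·2.39²) = 0.0764.

0.0764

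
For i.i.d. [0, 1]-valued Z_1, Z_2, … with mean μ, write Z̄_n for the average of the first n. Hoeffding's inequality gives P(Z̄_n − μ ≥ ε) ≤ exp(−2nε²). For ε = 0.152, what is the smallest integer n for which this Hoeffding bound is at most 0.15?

42

Require exp(−2nε²) ≤ 0.15, i.e. 2nε² ≥ ln(1/0.15) = 1.897120.
So n ≥ 1.897120 / (2·0.152²) = 41.056.
The smallest integer n is 42.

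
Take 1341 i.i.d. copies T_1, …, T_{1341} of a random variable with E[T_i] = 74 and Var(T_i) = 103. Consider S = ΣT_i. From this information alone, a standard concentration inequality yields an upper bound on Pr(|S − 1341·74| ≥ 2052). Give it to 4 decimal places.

With mean and variance of each term known, Chebyshev's inequality bounds the deviation of the sum (or sample mean).
Var(S) = n·Var(T_i) = 1341·103 = 138123.
Chebyshev: Pr(|S − 1341·74| ≥ 2052) ≤ Var(S)/2052² = 138123/4210704 = 0.0328.

0.0328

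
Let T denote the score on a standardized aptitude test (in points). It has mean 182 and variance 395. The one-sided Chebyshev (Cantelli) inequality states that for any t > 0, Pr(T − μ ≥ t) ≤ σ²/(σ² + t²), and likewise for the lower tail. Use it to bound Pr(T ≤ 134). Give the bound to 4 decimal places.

0.1464

Here σ² = 395 and t = 48, so σ² + t² = 2699.
Cantelli's bound: 395/2699 = 0.1464.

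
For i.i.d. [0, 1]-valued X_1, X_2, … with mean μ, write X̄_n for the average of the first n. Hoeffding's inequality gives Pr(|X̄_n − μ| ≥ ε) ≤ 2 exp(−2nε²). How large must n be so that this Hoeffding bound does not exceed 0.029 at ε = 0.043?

Require 2·exp(−2nε²) ≤ 0.029, i.e. 2nε² ≥ ln(2/0.029) = 4.233607.
So n ≥ 4.233607 / (2·0.043²) = 1144.837.
The smallest integer n is 1145.

1145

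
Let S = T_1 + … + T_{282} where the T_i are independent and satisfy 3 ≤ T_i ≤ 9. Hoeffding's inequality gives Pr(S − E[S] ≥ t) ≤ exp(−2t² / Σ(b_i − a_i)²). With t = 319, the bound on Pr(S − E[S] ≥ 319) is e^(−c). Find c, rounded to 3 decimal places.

20.047

Σ(b_i − a_i)² = 282·(6)² = 10152.
c = 2t²/10152 = 2·319²/10152 = 20.0475.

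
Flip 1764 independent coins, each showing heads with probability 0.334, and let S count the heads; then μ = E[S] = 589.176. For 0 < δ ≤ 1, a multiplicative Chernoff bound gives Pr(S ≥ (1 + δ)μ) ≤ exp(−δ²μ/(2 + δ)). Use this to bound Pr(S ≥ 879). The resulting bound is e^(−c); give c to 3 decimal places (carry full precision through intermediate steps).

57.212

Write 879 = (1 + δ)μ, so δ = 879/589.176 − 1 = 0.4919141…
Then the exponent is δ²μ/(2 + δ) = (879 − μ)² / (μ·(2 + δ)) = 57.212453.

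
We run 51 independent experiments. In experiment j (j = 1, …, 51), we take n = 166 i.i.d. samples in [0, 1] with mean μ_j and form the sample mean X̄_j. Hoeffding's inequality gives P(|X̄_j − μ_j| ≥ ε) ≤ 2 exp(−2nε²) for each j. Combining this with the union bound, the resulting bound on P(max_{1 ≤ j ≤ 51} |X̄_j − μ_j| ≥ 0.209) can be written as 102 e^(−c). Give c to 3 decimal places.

Union bound over the 51 events: P(max_{1 ≤ j ≤ 51} |X̄_j − μ_j| ≥ 0.209) ≤ 51·2·exp(−2nε²) = 102 exp(−2·166·0.209²).
So c = 2·166·0.209² = 14.5021.

14.502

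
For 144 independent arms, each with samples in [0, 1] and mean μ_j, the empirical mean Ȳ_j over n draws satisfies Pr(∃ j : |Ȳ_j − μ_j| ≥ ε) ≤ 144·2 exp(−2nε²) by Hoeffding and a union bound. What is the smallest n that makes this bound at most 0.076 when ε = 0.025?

6592

Need 2·144·exp(−2nε²) ≤ 0.076, i.e. exp(−2nε²) ≤ 0.076/288.
So 2nε² ≥ ln(288/0.076) = 8.239982.
Hence n ≥ 8.239982/(2·0.025²) = 6591.986.
The smallest integer n is 6592.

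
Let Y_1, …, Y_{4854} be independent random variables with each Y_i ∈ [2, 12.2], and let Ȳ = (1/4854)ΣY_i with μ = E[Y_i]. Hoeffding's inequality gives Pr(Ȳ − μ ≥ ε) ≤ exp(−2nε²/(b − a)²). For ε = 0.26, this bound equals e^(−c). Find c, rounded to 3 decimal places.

6.308

c = 2nε²/(b − a)² = 2·4854·0.26² / 10.2² = 6.3078.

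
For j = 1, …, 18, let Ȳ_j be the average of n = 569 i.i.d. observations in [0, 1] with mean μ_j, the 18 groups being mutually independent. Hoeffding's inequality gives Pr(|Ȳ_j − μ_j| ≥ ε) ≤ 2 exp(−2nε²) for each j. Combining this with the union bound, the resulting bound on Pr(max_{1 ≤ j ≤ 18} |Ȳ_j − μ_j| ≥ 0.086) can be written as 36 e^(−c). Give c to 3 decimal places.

Union bound over the 18 events: Pr(max_{1 ≤ j ≤ 18} |Ȳ_j − μ_j| ≥ 0.086) ≤ 18·2·exp(−2nε²) = 36 exp(−2·569·0.086²).
So c = 2·569·0.086² = 8.4166.

8.417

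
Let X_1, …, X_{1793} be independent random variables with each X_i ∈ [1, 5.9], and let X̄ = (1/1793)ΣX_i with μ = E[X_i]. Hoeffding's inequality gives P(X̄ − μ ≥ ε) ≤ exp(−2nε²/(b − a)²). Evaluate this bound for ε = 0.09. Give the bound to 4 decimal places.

Exponent: 2nε²/(b − a)² = 2·1793·0.09² / 4.9² = 1.20977.
Bound = exp(−1.20977) = 0.29827.

0.2983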